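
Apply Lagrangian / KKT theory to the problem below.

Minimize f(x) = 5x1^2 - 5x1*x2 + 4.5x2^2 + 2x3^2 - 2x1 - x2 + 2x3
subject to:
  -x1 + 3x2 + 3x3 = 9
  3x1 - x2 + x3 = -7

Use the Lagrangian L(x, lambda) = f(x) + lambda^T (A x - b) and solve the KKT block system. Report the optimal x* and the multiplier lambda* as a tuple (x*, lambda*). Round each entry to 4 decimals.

Form the Lagrangian:
  L(x, lambda) = (1/2) x^T Q x + c^T x + lambda^T (A x - b)
Stationarity (grad_x L = 0): Q x + c + A^T lambda = 0.
Primal feasibility: A x = b.

This gives the KKT block system:
  [ Q   A^T ] [ x     ]   [-c ]
  [ A    0  ] [ lambda ] = [ b ]

Solving the linear system:
  x*      = (-2.1354, 1.441, 0.8472)
  lambda* = (-4.6725, 8.6288)
  f(x*)   = 53.4891

x* = (-2.1354, 1.441, 0.8472), lambda* = (-4.6725, 8.6288)


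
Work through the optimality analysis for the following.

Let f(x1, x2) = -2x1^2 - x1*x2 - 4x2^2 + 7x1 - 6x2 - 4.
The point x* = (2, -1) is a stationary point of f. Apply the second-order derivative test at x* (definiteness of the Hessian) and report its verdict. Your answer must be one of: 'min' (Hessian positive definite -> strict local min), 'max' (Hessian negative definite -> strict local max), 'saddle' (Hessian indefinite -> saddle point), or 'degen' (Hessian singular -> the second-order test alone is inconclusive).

Compute the Hessian H = grad^2 f:
  H = [[-4, -1], [-1, -8]]
Verify stationarity: grad f(x*) = H x* + g = (0, 0).
Eigenvalues of H: -8.2361, -3.7639.
Both eigenvalues < 0, so H is negative definite -> x* is a strict local max.

max


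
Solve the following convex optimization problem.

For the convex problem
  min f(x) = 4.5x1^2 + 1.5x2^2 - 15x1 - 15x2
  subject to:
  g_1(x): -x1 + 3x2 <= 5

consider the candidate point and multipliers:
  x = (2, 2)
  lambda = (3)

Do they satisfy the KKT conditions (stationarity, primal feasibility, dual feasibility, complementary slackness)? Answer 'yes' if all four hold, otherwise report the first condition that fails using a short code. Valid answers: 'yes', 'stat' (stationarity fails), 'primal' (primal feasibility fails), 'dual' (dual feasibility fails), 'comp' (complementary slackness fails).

Gradient of f: grad f(x) = Q x + c = (3, -9)
Constraint values g_i(x) = a_i^T x - b_i:
  g_1((2, 2)) = -1
Stationarity residual: grad f(x) + sum_i lambda_i a_i = (0, 0)
  -> stationarity OK
Primal feasibility (all g_i <= 0): OK
Dual feasibility (all lambda_i >= 0): OK
Complementary slackness (lambda_i * g_i(x) = 0 for all i): FAILS

Verdict: the first failing condition is complementary_slackness -> comp.

comp


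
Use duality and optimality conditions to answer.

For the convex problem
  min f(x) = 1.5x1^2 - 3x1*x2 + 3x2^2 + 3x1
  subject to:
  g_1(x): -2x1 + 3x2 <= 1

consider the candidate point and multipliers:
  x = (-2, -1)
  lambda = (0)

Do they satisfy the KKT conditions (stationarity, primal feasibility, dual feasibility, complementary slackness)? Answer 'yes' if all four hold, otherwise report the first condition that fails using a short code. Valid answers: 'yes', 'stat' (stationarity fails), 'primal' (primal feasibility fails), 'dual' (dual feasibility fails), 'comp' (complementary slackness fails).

Gradient of f: grad f(x) = Q x + c = (0, 0)
Constraint values g_i(x) = a_i^T x - b_i:
  g_1((-2, -1)) = 0
Stationarity residual: grad f(x) + sum_i lambda_i a_i = (0, 0)
  -> stationarity OK
Primal feasibility (all g_i <= 0): OK
Dual feasibility (all lambda_i >= 0): OK
Complementary slackness (lambda_i * g_i(x) = 0 for all i): OK

Verdict: yes, KKT holds.

yes


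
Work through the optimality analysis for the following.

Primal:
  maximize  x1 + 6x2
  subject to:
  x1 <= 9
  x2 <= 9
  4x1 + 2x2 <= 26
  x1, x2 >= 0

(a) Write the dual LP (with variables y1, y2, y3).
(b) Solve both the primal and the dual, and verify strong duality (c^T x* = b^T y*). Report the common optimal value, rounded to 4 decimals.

The standard primal-dual pair for 'max c^T x s.t. A x <= b, x >= 0' is:
  Dual:  min b^T y  s.t.  A^T y >= c,  y >= 0.

So the dual LP is:
  minimize  9y1 + 9y2 + 26y3
  subject to:
    y1 + 4y3 >= 1
    y2 + 2y3 >= 6
    y1, y2, y3 >= 0

Solving the primal: x* = (2, 9).
  primal value c^T x* = 56.
Solving the dual: y* = (0, 5.5, 0.25).
  dual value b^T y* = 56.
Strong duality: c^T x* = b^T y*. Confirmed.

56


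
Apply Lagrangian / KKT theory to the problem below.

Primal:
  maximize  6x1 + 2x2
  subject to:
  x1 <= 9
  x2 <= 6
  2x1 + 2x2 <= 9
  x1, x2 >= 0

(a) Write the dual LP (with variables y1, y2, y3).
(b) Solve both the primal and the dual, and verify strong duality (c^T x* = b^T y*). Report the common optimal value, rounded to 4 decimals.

The standard primal-dual pair for 'max c^T x s.t. A x <= b, x >= 0' is:
  Dual:  min b^T y  s.t.  A^T y >= c,  y >= 0.

So the dual LP is:
  minimize  9y1 + 6y2 + 9y3
  subject to:
    y1 + 2y3 >= 6
    y2 + 2y3 >= 2
    y1, y2, y3 >= 0

Solving the primal: x* = (4.5, 0).
  primal value c^T x* = 27.
Solving the dual: y* = (0, 0, 3).
  dual value b^T y* = 27.
Strong duality: c^T x* = b^T y*. Confirmed.

27


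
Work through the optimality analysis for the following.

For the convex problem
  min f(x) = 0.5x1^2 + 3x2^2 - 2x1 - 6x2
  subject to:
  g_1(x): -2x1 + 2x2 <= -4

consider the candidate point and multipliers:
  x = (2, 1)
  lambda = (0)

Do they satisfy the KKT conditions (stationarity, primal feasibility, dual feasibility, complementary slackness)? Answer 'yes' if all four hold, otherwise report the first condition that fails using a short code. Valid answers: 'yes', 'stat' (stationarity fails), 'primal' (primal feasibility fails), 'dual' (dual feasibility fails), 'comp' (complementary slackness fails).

Gradient of f: grad f(x) = Q x + c = (0, 0)
Constraint values g_i(x) = a_i^T x - b_i:
  g_1((2, 1)) = 2
Stationarity residual: grad f(x) + sum_i lambda_i a_i = (0, 0)
  -> stationarity OK
Primal feasibility (all g_i <= 0): FAILS
Dual feasibility (all lambda_i >= 0): OK
Complementary slackness (lambda_i * g_i(x) = 0 for all i): OK

Verdict: the first failing condition is primal_feasibility -> primal.

primal


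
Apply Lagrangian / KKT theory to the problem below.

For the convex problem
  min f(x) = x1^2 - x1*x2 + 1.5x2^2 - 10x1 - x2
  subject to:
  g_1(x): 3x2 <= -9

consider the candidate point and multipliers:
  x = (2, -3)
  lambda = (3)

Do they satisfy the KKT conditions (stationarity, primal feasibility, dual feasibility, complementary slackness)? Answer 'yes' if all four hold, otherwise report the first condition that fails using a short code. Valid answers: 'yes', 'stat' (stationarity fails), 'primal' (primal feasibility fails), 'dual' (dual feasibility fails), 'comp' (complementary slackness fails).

Gradient of f: grad f(x) = Q x + c = (-3, -12)
Constraint values g_i(x) = a_i^T x - b_i:
  g_1((2, -3)) = 0
Stationarity residual: grad f(x) + sum_i lambda_i a_i = (-3, -3)
  -> stationarity FAILS
Primal feasibility (all g_i <= 0): OK
Dual feasibility (all lambda_i >= 0): OK
Complementary slackness (lambda_i * g_i(x) = 0 for all i): OK

Verdict: the first failing condition is stationarity -> stat.

stat


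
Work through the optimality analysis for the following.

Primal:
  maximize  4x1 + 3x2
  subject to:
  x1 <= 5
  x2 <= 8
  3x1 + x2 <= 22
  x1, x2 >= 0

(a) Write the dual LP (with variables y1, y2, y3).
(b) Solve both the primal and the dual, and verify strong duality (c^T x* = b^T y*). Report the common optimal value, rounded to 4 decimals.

The standard primal-dual pair for 'max c^T x s.t. A x <= b, x >= 0' is:
  Dual:  min b^T y  s.t.  A^T y >= c,  y >= 0.

So the dual LP is:
  minimize  5y1 + 8y2 + 22y3
  subject to:
    y1 + 3y3 >= 4
    y2 + y3 >= 3
    y1, y2, y3 >= 0

Solving the primal: x* = (4.6667, 8).
  primal value c^T x* = 42.6667.
Solving the dual: y* = (0, 1.6667, 1.3333).
  dual value b^T y* = 42.6667.
Strong duality: c^T x* = b^T y*. Confirmed.

42.6667


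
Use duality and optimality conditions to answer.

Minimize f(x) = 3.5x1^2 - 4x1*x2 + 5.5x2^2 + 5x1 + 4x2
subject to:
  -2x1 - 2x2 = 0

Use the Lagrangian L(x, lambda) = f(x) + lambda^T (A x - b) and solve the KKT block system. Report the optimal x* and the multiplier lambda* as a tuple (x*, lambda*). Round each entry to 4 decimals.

Form the Lagrangian:
  L(x, lambda) = (1/2) x^T Q x + c^T x + lambda^T (A x - b)
Stationarity (grad_x L = 0): Q x + c + A^T lambda = 0.
Primal feasibility: A x = b.

This gives the KKT block system:
  [ Q   A^T ] [ x     ]   [-c ]
  [ A    0  ] [ lambda ] = [ b ]

Solving the linear system:
  x*      = (-0.0385, 0.0385)
  lambda* = (2.2885)
  f(x*)   = -0.0192

x* = (-0.0385, 0.0385), lambda* = (2.2885)


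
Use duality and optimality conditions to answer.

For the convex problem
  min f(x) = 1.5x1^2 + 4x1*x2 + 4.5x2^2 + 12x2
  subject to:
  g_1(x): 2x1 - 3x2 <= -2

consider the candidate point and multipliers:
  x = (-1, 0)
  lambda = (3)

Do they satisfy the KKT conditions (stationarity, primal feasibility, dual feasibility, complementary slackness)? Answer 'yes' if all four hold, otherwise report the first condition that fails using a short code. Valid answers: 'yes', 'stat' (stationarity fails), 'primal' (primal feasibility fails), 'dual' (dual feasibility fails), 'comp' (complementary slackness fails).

Gradient of f: grad f(x) = Q x + c = (-3, 8)
Constraint values g_i(x) = a_i^T x - b_i:
  g_1((-1, 0)) = 0
Stationarity residual: grad f(x) + sum_i lambda_i a_i = (3, -1)
  -> stationarity FAILS
Primal feasibility (all g_i <= 0): OK
Dual feasibility (all lambda_i >= 0): OK
Complementary slackness (lambda_i * g_i(x) = 0 for all i): OK

Verdict: the first failing condition is stationarity -> stat.

stat


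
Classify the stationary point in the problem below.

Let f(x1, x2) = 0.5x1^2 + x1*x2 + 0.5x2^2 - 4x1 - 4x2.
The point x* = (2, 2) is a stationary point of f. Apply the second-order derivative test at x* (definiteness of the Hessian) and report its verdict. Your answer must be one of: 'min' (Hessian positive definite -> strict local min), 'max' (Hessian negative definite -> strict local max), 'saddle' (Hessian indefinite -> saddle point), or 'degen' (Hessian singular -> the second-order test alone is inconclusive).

Compute the Hessian H = grad^2 f:
  H = [[1, 1], [1, 1]]
Verify stationarity: grad f(x*) = H x* + g = (0, 0).
Eigenvalues of H: 0, 2.
H has a zero eigenvalue (singular; positive semidefinite but not definite), so H is neither positive definite, negative definite, nor indefinite. The second-order test alone is inconclusive -> degen.
(Indeed, f is constant along the null direction of H through x*, so x* is not a strict local extremum.)

degen


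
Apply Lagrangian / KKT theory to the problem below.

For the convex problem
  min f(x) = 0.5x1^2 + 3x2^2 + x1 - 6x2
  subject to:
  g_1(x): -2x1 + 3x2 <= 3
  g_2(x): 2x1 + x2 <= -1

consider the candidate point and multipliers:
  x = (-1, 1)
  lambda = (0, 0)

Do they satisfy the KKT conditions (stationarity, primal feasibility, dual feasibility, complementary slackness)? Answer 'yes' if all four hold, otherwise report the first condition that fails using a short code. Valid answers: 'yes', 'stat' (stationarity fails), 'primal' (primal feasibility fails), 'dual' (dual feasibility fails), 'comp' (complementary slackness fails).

Gradient of f: grad f(x) = Q x + c = (0, 0)
Constraint values g_i(x) = a_i^T x - b_i:
  g_1((-1, 1)) = 2
  g_2((-1, 1)) = 0
Stationarity residual: grad f(x) + sum_i lambda_i a_i = (0, 0)
  -> stationarity OK
Primal feasibility (all g_i <= 0): FAILS
Dual feasibility (all lambda_i >= 0): OK
Complementary slackness (lambda_i * g_i(x) = 0 for all i): OK

Verdict: the first failing condition is primal_feasibility -> primal.

primal


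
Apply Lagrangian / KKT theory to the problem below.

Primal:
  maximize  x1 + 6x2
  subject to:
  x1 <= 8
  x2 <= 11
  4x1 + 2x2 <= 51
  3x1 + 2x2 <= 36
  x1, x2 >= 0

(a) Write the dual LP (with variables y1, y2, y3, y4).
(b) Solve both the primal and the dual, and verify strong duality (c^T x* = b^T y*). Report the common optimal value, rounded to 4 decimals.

The standard primal-dual pair for 'max c^T x s.t. A x <= b, x >= 0' is:
  Dual:  min b^T y  s.t.  A^T y >= c,  y >= 0.

So the dual LP is:
  minimize  8y1 + 11y2 + 51y3 + 36y4
  subject to:
    y1 + 4y3 + 3y4 >= 1
    y2 + 2y3 + 2y4 >= 6
    y1, y2, y3, y4 >= 0

Solving the primal: x* = (4.6667, 11).
  primal value c^T x* = 70.6667.
Solving the dual: y* = (0, 5.3333, 0, 0.3333).
  dual value b^T y* = 70.6667.
Strong duality: c^T x* = b^T y*. Confirmed.

70.6667


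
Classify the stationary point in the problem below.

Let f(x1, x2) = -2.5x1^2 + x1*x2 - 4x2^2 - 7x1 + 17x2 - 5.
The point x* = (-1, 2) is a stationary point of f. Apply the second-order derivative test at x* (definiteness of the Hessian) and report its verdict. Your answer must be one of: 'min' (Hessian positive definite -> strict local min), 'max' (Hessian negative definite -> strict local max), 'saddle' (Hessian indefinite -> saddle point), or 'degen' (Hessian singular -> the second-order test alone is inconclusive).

Compute the Hessian H = grad^2 f:
  H = [[-5, 1], [1, -8]]
Verify stationarity: grad f(x*) = H x* + g = (0, 0).
Eigenvalues of H: -8.3028, -4.6972.
Both eigenvalues < 0, so H is negative definite -> x* is a strict local max.

max


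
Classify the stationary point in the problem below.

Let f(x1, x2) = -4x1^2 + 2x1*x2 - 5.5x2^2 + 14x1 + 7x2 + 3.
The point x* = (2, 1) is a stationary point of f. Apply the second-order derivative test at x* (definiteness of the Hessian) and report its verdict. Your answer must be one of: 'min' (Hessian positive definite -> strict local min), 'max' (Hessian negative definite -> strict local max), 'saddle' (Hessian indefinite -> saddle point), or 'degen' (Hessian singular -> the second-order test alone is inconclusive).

Compute the Hessian H = grad^2 f:
  H = [[-8, 2], [2, -11]]
Verify stationarity: grad f(x*) = H x* + g = (0, 0).
Eigenvalues of H: -12, -7.
Both eigenvalues < 0, so H is negative definite -> x* is a strict local max.

max


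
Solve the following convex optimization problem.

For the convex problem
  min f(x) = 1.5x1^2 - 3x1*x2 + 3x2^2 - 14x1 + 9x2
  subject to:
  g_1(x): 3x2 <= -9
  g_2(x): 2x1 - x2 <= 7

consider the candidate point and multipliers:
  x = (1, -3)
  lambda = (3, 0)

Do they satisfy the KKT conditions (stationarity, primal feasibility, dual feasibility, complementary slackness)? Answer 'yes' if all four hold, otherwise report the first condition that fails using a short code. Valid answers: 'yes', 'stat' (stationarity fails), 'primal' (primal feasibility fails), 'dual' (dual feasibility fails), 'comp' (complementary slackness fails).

Gradient of f: grad f(x) = Q x + c = (-2, -12)
Constraint values g_i(x) = a_i^T x - b_i:
  g_1((1, -3)) = 0
  g_2((1, -3)) = -2
Stationarity residual: grad f(x) + sum_i lambda_i a_i = (-2, -3)
  -> stationarity FAILS
Primal feasibility (all g_i <= 0): OK
Dual feasibility (all lambda_i >= 0): OK
Complementary slackness (lambda_i * g_i(x) = 0 for all i): OK

Verdict: the first failing condition is stationarity -> stat.

stat


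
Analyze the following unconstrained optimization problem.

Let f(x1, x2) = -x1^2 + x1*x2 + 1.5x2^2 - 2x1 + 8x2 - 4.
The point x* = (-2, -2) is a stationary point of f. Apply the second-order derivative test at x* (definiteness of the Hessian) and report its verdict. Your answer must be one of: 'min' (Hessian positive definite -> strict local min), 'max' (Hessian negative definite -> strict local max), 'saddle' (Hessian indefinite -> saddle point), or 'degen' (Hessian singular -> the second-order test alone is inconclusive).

Compute the Hessian H = grad^2 f:
  H = [[-2, 1], [1, 3]]
Verify stationarity: grad f(x*) = H x* + g = (0, 0).
Eigenvalues of H: -2.1926, 3.1926.
Eigenvalues have mixed signs, so H is indefinite -> x* is a saddle point.

saddle


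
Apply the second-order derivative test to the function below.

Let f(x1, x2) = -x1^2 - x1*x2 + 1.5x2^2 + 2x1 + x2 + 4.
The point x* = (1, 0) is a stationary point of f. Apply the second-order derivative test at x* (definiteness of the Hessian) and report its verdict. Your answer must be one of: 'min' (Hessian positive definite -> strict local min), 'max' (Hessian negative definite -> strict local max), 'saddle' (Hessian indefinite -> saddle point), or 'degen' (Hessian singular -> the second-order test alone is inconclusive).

Compute the Hessian H = grad^2 f:
  H = [[-2, -1], [-1, 3]]
Verify stationarity: grad f(x*) = H x* + g = (0, 0).
Eigenvalues of H: -2.1926, 3.1926.
Eigenvalues have mixed signs, so H is indefinite -> x* is a saddle point.

saddle


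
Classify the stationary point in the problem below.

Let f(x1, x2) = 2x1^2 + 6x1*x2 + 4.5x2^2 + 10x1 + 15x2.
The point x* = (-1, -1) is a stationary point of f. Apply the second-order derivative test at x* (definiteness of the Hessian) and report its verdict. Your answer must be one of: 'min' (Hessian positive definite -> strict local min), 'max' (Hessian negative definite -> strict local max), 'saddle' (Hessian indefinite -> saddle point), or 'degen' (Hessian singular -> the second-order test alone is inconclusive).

Compute the Hessian H = grad^2 f:
  H = [[4, 6], [6, 9]]
Verify stationarity: grad f(x*) = H x* + g = (0, 0).
Eigenvalues of H: 0, 13.
H has a zero eigenvalue (singular; positive semidefinite but not definite), so H is neither positive definite, negative definite, nor indefinite. The second-order test alone is inconclusive -> degen.
(Indeed, f is constant along the null direction of H through x*, so x* is not a strict local extremum.)

degen


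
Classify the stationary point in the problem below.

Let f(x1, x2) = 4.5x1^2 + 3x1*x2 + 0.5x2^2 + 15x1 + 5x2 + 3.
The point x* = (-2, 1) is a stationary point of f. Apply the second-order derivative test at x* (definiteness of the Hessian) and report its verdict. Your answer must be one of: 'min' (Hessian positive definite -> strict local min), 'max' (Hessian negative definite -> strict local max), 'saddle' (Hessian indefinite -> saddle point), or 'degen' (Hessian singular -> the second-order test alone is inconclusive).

Compute the Hessian H = grad^2 f:
  H = [[9, 3], [3, 1]]
Verify stationarity: grad f(x*) = H x* + g = (0, 0).
Eigenvalues of H: 0, 10.
H has a zero eigenvalue (singular; positive semidefinite but not definite), so H is neither positive definite, negative definite, nor indefinite. The second-order test alone is inconclusive -> degen.
(Indeed, f is constant along the null direction of H through x*, so x* is not a strict local extremum.)

degen


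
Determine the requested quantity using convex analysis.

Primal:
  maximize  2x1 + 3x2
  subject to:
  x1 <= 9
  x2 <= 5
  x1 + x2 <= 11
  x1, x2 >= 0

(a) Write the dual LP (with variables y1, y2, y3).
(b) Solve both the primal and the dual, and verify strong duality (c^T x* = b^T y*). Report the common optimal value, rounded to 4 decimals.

The standard primal-dual pair for 'max c^T x s.t. A x <= b, x >= 0' is:
  Dual:  min b^T y  s.t.  A^T y >= c,  y >= 0.

So the dual LP is:
  minimize  9y1 + 5y2 + 11y3
  subject to:
    y1 + y3 >= 2
    y2 + y3 >= 3
    y1, y2, y3 >= 0

Solving the primal: x* = (6, 5).
  primal value c^T x* = 27.
Solving the dual: y* = (0, 1, 2).
  dual value b^T y* = 27.
Strong duality: c^T x* = b^T y*. Confirmed.

27


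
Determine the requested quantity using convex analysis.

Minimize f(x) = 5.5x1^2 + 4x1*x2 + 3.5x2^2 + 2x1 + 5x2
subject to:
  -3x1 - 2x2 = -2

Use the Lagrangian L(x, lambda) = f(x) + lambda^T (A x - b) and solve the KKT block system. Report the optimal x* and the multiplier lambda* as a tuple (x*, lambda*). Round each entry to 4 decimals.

Form the Lagrangian:
  L(x, lambda) = (1/2) x^T Q x + c^T x + lambda^T (A x - b)
Stationarity (grad_x L = 0): Q x + c + A^T lambda = 0.
Primal feasibility: A x = b.

This gives the KKT block system:
  [ Q   A^T ] [ x     ]   [-c ]
  [ A    0  ] [ lambda ] = [ b ]

Solving the linear system:
  x*      = (0.8136, -0.2203)
  lambda* = (3.3559)
  f(x*)   = 3.6186

x* = (0.8136, -0.2203), lambda* = (3.3559)


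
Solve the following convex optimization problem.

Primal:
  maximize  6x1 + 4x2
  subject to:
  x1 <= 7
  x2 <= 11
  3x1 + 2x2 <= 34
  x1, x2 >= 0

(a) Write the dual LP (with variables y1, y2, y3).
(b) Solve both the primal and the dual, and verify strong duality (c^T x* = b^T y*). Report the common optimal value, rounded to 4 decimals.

The standard primal-dual pair for 'max c^T x s.t. A x <= b, x >= 0' is:
  Dual:  min b^T y  s.t.  A^T y >= c,  y >= 0.

So the dual LP is:
  minimize  7y1 + 11y2 + 34y3
  subject to:
    y1 + 3y3 >= 6
    y2 + 2y3 >= 4
    y1, y2, y3 >= 0

Solving the primal: x* = (4, 11).
  primal value c^T x* = 68.
Solving the dual: y* = (0, 0, 2).
  dual value b^T y* = 68.
Strong duality: c^T x* = b^T y*. Confirmed.

68


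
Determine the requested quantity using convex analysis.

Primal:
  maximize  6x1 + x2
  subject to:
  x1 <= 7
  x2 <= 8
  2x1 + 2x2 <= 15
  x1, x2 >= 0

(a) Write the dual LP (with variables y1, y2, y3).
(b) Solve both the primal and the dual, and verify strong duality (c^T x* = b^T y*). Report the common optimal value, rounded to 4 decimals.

The standard primal-dual pair for 'max c^T x s.t. A x <= b, x >= 0' is:
  Dual:  min b^T y  s.t.  A^T y >= c,  y >= 0.

So the dual LP is:
  minimize  7y1 + 8y2 + 15y3
  subject to:
    y1 + 2y3 >= 6
    y2 + 2y3 >= 1
    y1, y2, y3 >= 0

Solving the primal: x* = (7, 0.5).
  primal value c^T x* = 42.5.
Solving the dual: y* = (5, 0, 0.5).
  dual value b^T y* = 42.5.
Strong duality: c^T x* = b^T y*. Confirmed.

42.5


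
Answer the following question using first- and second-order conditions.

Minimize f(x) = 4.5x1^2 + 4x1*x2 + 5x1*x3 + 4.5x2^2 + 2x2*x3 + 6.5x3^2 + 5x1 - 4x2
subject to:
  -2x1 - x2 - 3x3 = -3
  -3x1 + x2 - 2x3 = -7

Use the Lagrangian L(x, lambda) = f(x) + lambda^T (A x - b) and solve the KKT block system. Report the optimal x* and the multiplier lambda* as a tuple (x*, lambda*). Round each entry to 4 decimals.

Form the Lagrangian:
  L(x, lambda) = (1/2) x^T Q x + c^T x + lambda^T (A x - b)
Stationarity (grad_x L = 0): Q x + c + A^T lambda = 0.
Primal feasibility: A x = b.

This gives the KKT block system:
  [ Q   A^T ] [ x     ]   [-c ]
  [ A    0  ] [ lambda ] = [ b ]

Solving the linear system:
  x*      = (1.76, -1.24, 0.24)
  lambda* = (-1.168, 6.472)
  f(x*)   = 27.78

x* = (1.76, -1.24, 0.24), lambda* = (-1.168, 6.472)


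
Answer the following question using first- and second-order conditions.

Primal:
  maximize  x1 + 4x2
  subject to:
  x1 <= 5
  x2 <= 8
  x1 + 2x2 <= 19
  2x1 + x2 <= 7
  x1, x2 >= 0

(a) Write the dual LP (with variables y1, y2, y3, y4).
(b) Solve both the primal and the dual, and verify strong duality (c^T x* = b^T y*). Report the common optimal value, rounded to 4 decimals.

The standard primal-dual pair for 'max c^T x s.t. A x <= b, x >= 0' is:
  Dual:  min b^T y  s.t.  A^T y >= c,  y >= 0.

So the dual LP is:
  minimize  5y1 + 8y2 + 19y3 + 7y4
  subject to:
    y1 + y3 + 2y4 >= 1
    y2 + 2y3 + y4 >= 4
    y1, y2, y3, y4 >= 0

Solving the primal: x* = (0, 7).
  primal value c^T x* = 28.
Solving the dual: y* = (0, 0, 0, 4).
  dual value b^T y* = 28.
Strong duality: c^T x* = b^T y*. Confirmed.

28


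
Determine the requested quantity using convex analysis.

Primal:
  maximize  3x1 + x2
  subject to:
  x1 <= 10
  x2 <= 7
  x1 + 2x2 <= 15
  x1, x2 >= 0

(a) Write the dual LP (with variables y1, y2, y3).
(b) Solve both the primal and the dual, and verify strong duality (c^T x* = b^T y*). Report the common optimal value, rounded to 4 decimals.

The standard primal-dual pair for 'max c^T x s.t. A x <= b, x >= 0' is:
  Dual:  min b^T y  s.t.  A^T y >= c,  y >= 0.

So the dual LP is:
  minimize  10y1 + 7y2 + 15y3
  subject to:
    y1 + y3 >= 3
    y2 + 2y3 >= 1
    y1, y2, y3 >= 0

Solving the primal: x* = (10, 2.5).
  primal value c^T x* = 32.5.
Solving the dual: y* = (2.5, 0, 0.5).
  dual value b^T y* = 32.5.
Strong duality: c^T x* = b^T y*. Confirmed.

32.5


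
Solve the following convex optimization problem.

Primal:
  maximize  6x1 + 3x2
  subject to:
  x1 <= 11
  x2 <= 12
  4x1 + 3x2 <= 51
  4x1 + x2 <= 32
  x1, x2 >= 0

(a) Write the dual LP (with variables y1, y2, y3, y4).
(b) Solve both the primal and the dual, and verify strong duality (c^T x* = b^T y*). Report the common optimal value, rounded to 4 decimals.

The standard primal-dual pair for 'max c^T x s.t. A x <= b, x >= 0' is:
  Dual:  min b^T y  s.t.  A^T y >= c,  y >= 0.

So the dual LP is:
  minimize  11y1 + 12y2 + 51y3 + 32y4
  subject to:
    y1 + 4y3 + 4y4 >= 6
    y2 + 3y3 + y4 >= 3
    y1, y2, y3, y4 >= 0

Solving the primal: x* = (5.625, 9.5).
  primal value c^T x* = 62.25.
Solving the dual: y* = (0, 0, 0.75, 0.75).
  dual value b^T y* = 62.25.
Strong duality: c^T x* = b^T y*. Confirmed.

62.25


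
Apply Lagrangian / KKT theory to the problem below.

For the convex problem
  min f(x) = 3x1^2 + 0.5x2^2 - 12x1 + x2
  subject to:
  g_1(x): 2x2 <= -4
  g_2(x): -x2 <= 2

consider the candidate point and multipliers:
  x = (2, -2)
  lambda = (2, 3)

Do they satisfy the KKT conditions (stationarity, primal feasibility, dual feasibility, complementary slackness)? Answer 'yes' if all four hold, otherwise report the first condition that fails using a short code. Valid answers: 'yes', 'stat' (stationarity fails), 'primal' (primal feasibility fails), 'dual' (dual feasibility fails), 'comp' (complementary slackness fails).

Gradient of f: grad f(x) = Q x + c = (0, -1)
Constraint values g_i(x) = a_i^T x - b_i:
  g_1((2, -2)) = 0
  g_2((2, -2)) = 0
Stationarity residual: grad f(x) + sum_i lambda_i a_i = (0, 0)
  -> stationarity OK
Primal feasibility (all g_i <= 0): OK
Dual feasibility (all lambda_i >= 0): OK
Complementary slackness (lambda_i * g_i(x) = 0 for all i): OK

Verdict: yes, KKT holds.

yes


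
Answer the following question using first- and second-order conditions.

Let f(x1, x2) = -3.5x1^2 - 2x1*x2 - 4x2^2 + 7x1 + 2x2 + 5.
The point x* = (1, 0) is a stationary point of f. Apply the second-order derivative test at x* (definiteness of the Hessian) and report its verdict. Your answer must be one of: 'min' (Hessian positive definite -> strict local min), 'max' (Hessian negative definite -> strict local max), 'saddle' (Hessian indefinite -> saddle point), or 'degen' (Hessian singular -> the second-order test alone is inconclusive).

Compute the Hessian H = grad^2 f:
  H = [[-7, -2], [-2, -8]]
Verify stationarity: grad f(x*) = H x* + g = (0, 0).
Eigenvalues of H: -9.5616, -5.4384.
Both eigenvalues < 0, so H is negative definite -> x* is a strict local max.

max


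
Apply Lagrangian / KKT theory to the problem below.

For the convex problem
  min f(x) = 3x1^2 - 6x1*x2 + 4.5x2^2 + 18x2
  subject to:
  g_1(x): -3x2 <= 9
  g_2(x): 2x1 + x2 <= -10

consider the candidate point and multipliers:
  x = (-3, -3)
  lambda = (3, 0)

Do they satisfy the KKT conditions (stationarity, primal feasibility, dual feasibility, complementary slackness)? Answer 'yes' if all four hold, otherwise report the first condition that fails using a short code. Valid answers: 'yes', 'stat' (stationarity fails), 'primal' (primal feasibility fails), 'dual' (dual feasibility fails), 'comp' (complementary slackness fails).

Gradient of f: grad f(x) = Q x + c = (0, 9)
Constraint values g_i(x) = a_i^T x - b_i:
  g_1((-3, -3)) = 0
  g_2((-3, -3)) = 1
Stationarity residual: grad f(x) + sum_i lambda_i a_i = (0, 0)
  -> stationarity OK
Primal feasibility (all g_i <= 0): FAILS
Dual feasibility (all lambda_i >= 0): OK
Complementary slackness (lambda_i * g_i(x) = 0 for all i): OK

Verdict: the first failing condition is primal_feasibility -> primal.

primal


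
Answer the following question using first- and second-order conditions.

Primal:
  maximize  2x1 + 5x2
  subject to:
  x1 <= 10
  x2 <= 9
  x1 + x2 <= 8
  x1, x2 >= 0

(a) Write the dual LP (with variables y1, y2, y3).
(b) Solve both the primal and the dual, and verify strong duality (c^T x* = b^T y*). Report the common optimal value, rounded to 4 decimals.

The standard primal-dual pair for 'max c^T x s.t. A x <= b, x >= 0' is:
  Dual:  min b^T y  s.t.  A^T y >= c,  y >= 0.

So the dual LP is:
  minimize  10y1 + 9y2 + 8y3
  subject to:
    y1 + y3 >= 2
    y2 + y3 >= 5
    y1, y2, y3 >= 0

Solving the primal: x* = (0, 8).
  primal value c^T x* = 40.
Solving the dual: y* = (0, 0, 5).
  dual value b^T y* = 40.
Strong duality: c^T x* = b^T y*. Confirmed.

40


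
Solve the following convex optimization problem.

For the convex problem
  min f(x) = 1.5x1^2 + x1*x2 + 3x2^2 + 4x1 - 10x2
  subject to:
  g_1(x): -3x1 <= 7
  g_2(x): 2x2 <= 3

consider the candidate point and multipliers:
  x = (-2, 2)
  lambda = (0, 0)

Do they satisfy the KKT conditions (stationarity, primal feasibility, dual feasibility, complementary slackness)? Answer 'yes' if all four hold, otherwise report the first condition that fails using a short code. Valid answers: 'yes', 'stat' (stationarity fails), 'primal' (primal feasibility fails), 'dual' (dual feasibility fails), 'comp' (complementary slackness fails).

Gradient of f: grad f(x) = Q x + c = (0, 0)
Constraint values g_i(x) = a_i^T x - b_i:
  g_1((-2, 2)) = -1
  g_2((-2, 2)) = 1
Stationarity residual: grad f(x) + sum_i lambda_i a_i = (0, 0)
  -> stationarity OK
Primal feasibility (all g_i <= 0): FAILS
Dual feasibility (all lambda_i >= 0): OK
Complementary slackness (lambda_i * g_i(x) = 0 for all i): OK

Verdict: the first failing condition is primal_feasibility -> primal.

primal


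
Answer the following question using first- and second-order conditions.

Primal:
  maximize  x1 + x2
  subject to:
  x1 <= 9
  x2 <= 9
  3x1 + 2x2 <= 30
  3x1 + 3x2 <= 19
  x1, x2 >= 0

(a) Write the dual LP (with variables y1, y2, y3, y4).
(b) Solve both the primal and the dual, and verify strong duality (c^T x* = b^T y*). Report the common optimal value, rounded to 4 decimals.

The standard primal-dual pair for 'max c^T x s.t. A x <= b, x >= 0' is:
  Dual:  min b^T y  s.t.  A^T y >= c,  y >= 0.

So the dual LP is:
  minimize  9y1 + 9y2 + 30y3 + 19y4
  subject to:
    y1 + 3y3 + 3y4 >= 1
    y2 + 2y3 + 3y4 >= 1
    y1, y2, y3, y4 >= 0

Solving the primal: x* = (6.3333, 0).
  primal value c^T x* = 6.3333.
Solving the dual: y* = (0, 0, 0, 0.3333).
  dual value b^T y* = 6.3333.
Strong duality: c^T x* = b^T y*. Confirmed.

6.3333


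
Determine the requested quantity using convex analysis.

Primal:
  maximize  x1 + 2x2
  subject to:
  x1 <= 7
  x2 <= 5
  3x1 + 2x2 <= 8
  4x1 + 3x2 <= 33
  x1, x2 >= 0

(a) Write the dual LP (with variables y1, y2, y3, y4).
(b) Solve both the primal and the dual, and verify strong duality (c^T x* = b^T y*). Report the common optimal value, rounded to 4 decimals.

The standard primal-dual pair for 'max c^T x s.t. A x <= b, x >= 0' is:
  Dual:  min b^T y  s.t.  A^T y >= c,  y >= 0.

So the dual LP is:
  minimize  7y1 + 5y2 + 8y3 + 33y4
  subject to:
    y1 + 3y3 + 4y4 >= 1
    y2 + 2y3 + 3y4 >= 2
    y1, y2, y3, y4 >= 0

Solving the primal: x* = (0, 4).
  primal value c^T x* = 8.
Solving the dual: y* = (0, 0, 1, 0).
  dual value b^T y* = 8.
Strong duality: c^T x* = b^T y*. Confirmed.

8


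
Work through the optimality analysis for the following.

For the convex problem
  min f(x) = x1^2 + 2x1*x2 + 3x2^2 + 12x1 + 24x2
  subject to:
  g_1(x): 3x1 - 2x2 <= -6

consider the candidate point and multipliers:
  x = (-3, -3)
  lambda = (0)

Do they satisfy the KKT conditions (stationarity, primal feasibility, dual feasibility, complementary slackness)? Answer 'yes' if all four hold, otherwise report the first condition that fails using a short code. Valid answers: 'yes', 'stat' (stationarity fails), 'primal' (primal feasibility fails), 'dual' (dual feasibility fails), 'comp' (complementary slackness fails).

Gradient of f: grad f(x) = Q x + c = (0, 0)
Constraint values g_i(x) = a_i^T x - b_i:
  g_1((-3, -3)) = 3
Stationarity residual: grad f(x) + sum_i lambda_i a_i = (0, 0)
  -> stationarity OK
Primal feasibility (all g_i <= 0): FAILS
Dual feasibility (all lambda_i >= 0): OK
Complementary slackness (lambda_i * g_i(x) = 0 for all i): OK

Verdict: the first failing condition is primal_feasibility -> primal.

primal


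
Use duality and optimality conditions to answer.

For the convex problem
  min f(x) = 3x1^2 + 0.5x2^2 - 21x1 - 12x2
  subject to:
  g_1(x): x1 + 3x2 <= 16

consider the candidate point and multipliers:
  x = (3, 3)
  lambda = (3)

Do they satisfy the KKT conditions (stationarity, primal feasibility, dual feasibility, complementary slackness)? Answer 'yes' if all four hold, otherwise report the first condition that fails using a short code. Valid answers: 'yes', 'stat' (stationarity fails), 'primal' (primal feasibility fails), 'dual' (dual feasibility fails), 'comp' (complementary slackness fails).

Gradient of f: grad f(x) = Q x + c = (-3, -9)
Constraint values g_i(x) = a_i^T x - b_i:
  g_1((3, 3)) = -4
Stationarity residual: grad f(x) + sum_i lambda_i a_i = (0, 0)
  -> stationarity OK
Primal feasibility (all g_i <= 0): OK
Dual feasibility (all lambda_i >= 0): OK
Complementary slackness (lambda_i * g_i(x) = 0 for all i): FAILS

Verdict: the first failing condition is complementary_slackness -> comp.

comp


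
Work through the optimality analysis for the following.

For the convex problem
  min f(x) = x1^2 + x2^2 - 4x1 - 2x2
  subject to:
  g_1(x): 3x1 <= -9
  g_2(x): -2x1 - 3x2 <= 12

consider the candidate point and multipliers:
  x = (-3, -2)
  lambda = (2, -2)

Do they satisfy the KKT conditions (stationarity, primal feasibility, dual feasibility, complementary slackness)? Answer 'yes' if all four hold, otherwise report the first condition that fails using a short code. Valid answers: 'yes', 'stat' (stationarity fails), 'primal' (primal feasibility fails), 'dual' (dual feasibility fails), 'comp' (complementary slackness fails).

Gradient of f: grad f(x) = Q x + c = (-10, -6)
Constraint values g_i(x) = a_i^T x - b_i:
  g_1((-3, -2)) = 0
  g_2((-3, -2)) = 0
Stationarity residual: grad f(x) + sum_i lambda_i a_i = (0, 0)
  -> stationarity OK
Primal feasibility (all g_i <= 0): OK
Dual feasibility (all lambda_i >= 0): FAILS
Complementary slackness (lambda_i * g_i(x) = 0 for all i): OK

Verdict: the first failing condition is dual_feasibility -> dual.

dual


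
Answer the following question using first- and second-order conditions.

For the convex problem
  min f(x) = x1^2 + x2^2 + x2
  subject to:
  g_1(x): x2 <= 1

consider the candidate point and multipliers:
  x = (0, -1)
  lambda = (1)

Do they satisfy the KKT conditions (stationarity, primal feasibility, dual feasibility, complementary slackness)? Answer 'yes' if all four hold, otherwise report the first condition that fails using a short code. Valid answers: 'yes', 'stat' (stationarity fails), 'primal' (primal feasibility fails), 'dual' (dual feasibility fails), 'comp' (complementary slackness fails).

Gradient of f: grad f(x) = Q x + c = (0, -1)
Constraint values g_i(x) = a_i^T x - b_i:
  g_1((0, -1)) = -2
Stationarity residual: grad f(x) + sum_i lambda_i a_i = (0, 0)
  -> stationarity OK
Primal feasibility (all g_i <= 0): OK
Dual feasibility (all lambda_i >= 0): OK
Complementary slackness (lambda_i * g_i(x) = 0 for all i): FAILS

Verdict: the first failing condition is complementary_slackness -> comp.

comp


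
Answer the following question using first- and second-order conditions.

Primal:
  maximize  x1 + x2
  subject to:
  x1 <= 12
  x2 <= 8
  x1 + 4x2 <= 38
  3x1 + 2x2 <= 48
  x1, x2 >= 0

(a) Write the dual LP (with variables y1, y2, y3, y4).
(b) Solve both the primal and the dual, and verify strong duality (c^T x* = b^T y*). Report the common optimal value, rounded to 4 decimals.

The standard primal-dual pair for 'max c^T x s.t. A x <= b, x >= 0' is:
  Dual:  min b^T y  s.t.  A^T y >= c,  y >= 0.

So the dual LP is:
  minimize  12y1 + 8y2 + 38y3 + 48y4
  subject to:
    y1 + y3 + 3y4 >= 1
    y2 + 4y3 + 2y4 >= 1
    y1, y2, y3, y4 >= 0

Solving the primal: x* = (11.6, 6.6).
  primal value c^T x* = 18.2.
Solving the dual: y* = (0, 0, 0.1, 0.3).
  dual value b^T y* = 18.2.
Strong duality: c^T x* = b^T y*. Confirmed.

18.2


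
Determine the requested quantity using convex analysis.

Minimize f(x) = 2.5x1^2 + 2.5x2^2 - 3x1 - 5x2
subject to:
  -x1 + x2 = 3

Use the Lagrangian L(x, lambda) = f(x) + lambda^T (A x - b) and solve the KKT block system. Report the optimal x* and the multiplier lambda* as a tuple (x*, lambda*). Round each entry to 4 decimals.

Form the Lagrangian:
  L(x, lambda) = (1/2) x^T Q x + c^T x + lambda^T (A x - b)
Stationarity (grad_x L = 0): Q x + c + A^T lambda = 0.
Primal feasibility: A x = b.

This gives the KKT block system:
  [ Q   A^T ] [ x     ]   [-c ]
  [ A    0  ] [ lambda ] = [ b ]

Solving the linear system:
  x*      = (-0.7, 2.3)
  lambda* = (-6.5)
  f(x*)   = 5.05

x* = (-0.7, 2.3), lambda* = (-6.5)


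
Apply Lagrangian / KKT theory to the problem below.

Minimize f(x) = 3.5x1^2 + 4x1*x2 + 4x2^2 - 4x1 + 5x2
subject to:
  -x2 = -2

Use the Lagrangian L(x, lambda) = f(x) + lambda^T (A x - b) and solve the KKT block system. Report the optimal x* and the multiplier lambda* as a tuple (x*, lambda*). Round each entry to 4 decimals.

Form the Lagrangian:
  L(x, lambda) = (1/2) x^T Q x + c^T x + lambda^T (A x - b)
Stationarity (grad_x L = 0): Q x + c + A^T lambda = 0.
Primal feasibility: A x = b.

This gives the KKT block system:
  [ Q   A^T ] [ x     ]   [-c ]
  [ A    0  ] [ lambda ] = [ b ]

Solving the linear system:
  x*      = (-0.5714, 2)
  lambda* = (18.7143)
  f(x*)   = 24.8571

x* = (-0.5714, 2), lambda* = (18.7143)


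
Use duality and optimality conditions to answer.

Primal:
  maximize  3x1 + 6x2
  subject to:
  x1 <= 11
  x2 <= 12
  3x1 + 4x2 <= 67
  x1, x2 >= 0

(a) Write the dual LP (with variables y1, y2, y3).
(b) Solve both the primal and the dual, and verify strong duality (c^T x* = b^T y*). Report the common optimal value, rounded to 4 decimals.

The standard primal-dual pair for 'max c^T x s.t. A x <= b, x >= 0' is:
  Dual:  min b^T y  s.t.  A^T y >= c,  y >= 0.

So the dual LP is:
  minimize  11y1 + 12y2 + 67y3
  subject to:
    y1 + 3y3 >= 3
    y2 + 4y3 >= 6
    y1, y2, y3 >= 0

Solving the primal: x* = (6.3333, 12).
  primal value c^T x* = 91.
Solving the dual: y* = (0, 2, 1).
  dual value b^T y* = 91.
Strong duality: c^T x* = b^T y*. Confirmed.

91


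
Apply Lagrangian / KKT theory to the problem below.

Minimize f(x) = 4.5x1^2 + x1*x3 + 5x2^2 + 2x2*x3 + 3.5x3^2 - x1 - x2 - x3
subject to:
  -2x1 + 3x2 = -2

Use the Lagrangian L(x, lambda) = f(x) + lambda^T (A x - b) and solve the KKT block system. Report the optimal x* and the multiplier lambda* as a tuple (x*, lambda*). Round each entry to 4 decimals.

Form the Lagrangian:
  L(x, lambda) = (1/2) x^T Q x + c^T x + lambda^T (A x - b)
Stationarity (grad_x L = 0): Q x + c + A^T lambda = 0.
Primal feasibility: A x = b.

This gives the KKT block system:
  [ Q   A^T ] [ x     ]   [-c ]
  [ A    0  ] [ lambda ] = [ b ]

Solving the linear system:
  x*      = (0.4211, -0.386, 0.193)
  lambda* = (1.4912)
  f(x*)   = 1.3772

x* = (0.4211, -0.386, 0.193), lambda* = (1.4912)


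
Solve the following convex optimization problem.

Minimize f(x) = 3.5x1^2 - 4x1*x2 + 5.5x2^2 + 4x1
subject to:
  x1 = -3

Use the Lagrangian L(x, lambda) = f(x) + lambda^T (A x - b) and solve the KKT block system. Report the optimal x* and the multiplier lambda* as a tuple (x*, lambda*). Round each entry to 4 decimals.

Form the Lagrangian:
  L(x, lambda) = (1/2) x^T Q x + c^T x + lambda^T (A x - b)
Stationarity (grad_x L = 0): Q x + c + A^T lambda = 0.
Primal feasibility: A x = b.

This gives the KKT block system:
  [ Q   A^T ] [ x     ]   [-c ]
  [ A    0  ] [ lambda ] = [ b ]

Solving the linear system:
  x*      = (-3, -1.0909)
  lambda* = (12.6364)
  f(x*)   = 12.9545

x* = (-3, -1.0909), lambda* = (12.6364)


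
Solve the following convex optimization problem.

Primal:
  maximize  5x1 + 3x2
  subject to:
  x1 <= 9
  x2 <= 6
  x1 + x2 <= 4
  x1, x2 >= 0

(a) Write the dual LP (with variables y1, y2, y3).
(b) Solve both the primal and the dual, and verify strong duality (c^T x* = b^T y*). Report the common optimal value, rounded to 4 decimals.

The standard primal-dual pair for 'max c^T x s.t. A x <= b, x >= 0' is:
  Dual:  min b^T y  s.t.  A^T y >= c,  y >= 0.

So the dual LP is:
  minimize  9y1 + 6y2 + 4y3
  subject to:
    y1 + y3 >= 5
    y2 + y3 >= 3
    y1, y2, y3 >= 0

Solving the primal: x* = (4, 0).
  primal value c^T x* = 20.
Solving the dual: y* = (0, 0, 5).
  dual value b^T y* = 20.
Strong duality: c^T x* = b^T y*. Confirmed.

20
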